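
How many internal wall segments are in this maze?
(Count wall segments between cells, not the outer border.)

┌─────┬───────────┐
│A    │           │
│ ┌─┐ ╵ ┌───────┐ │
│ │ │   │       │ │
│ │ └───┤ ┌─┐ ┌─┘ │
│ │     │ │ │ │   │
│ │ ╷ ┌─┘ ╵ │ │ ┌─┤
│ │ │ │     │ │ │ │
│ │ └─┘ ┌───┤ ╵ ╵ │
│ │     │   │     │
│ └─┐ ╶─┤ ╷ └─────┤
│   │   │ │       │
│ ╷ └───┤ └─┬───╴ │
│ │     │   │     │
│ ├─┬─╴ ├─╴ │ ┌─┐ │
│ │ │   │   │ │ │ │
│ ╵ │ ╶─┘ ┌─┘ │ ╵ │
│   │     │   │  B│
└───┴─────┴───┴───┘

Counting internal wall segments:
Total internal walls: 64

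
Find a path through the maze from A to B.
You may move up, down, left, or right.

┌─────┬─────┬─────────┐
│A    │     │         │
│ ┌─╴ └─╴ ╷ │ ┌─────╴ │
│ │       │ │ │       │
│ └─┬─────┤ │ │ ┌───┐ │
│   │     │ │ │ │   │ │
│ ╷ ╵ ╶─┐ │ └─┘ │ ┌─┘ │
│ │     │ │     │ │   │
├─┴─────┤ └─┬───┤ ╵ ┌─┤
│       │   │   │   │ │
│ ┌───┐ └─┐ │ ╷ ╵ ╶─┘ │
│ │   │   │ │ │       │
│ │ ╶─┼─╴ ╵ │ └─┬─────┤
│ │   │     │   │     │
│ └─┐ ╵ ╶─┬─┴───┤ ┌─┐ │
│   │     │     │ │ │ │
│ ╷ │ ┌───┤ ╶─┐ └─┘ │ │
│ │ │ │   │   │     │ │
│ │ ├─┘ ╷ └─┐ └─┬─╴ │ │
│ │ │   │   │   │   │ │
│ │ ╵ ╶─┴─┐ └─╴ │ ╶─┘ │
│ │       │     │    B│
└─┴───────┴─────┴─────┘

Finding the shortest path through the maze:
Path length: 52 steps
Directions: down → down → right → down → right → up → right → right → down → down → right → down → down → left → up → left → up → left → left → left → down → down → down → right → down → down → down → right → up → right → up → right → down → right → down → right → right → up → left → up → left → up → right → right → down → right → right → down → left → down → right → right

Solution:

┌─────┬─────┬─────────┐
│A    │     │         │
│ ┌─╴ └─╴ ╷ │ ┌─────╴ │
│↓│       │ │ │       │
│ └─┬─────┤ │ │ ┌───┐ │
│↳ ↓│↱ → ↓│ │ │ │   │ │
│ ╷ ╵ ╶─┐ │ └─┘ │ ┌─┘ │
│ │↳ ↑  │↓│     │ │   │
├─┴─────┤ └─┬───┤ ╵ ┌─┤
│↓ ← ← ↰│↳ ↓│   │   │ │
│ ┌───┐ └─┐ │ ╷ ╵ ╶─┘ │
│↓│   │↑ ↰│↓│ │       │
│ │ ╶─┼─╴ ╵ │ └─┬─────┤
│↓│   │  ↑ ↲│   │     │
│ └─┐ ╵ ╶─┬─┴───┤ ┌─┐ │
│↳ ↓│     │↱ → ↓│ │ │ │
│ ╷ │ ┌───┤ ╶─┐ └─┘ │ │
│ │↓│ │↱ ↓│↑ ↰│↳ → ↓│ │
│ │ ├─┘ ╷ └─┐ └─┬─╴ │ │
│ │↓│↱ ↑│↳ ↓│↑ ↰│↓ ↲│ │
│ │ ╵ ╶─┴─┐ └─╴ │ ╶─┘ │
│ │↳ ↑    │↳ → ↑│↳ → B│
└─┴───────┴─────┴─────┘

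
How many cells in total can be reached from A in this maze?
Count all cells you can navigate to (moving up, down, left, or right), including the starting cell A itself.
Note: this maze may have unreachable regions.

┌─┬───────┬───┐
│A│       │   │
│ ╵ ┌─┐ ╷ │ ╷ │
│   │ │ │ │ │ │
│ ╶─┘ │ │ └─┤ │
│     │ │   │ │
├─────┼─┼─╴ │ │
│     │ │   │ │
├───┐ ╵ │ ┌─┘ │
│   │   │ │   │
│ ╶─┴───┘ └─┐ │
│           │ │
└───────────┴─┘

Using BFS/flood-fill to find all reachable cells from A:
Maze size: 6 × 7 = 42 total cells
15 cell(s) are walled off and cannot be reached from A.
Reachable cells: 27

Reachable region (· marks reachable cells):

┌─┬───────┬───┐
│A│· · · ·│   │
│ ╵ ┌─┐ ╷ │ ╷ │
│· ·│·│·│·│ │ │
│ ╶─┘ │ │ └─┤ │
│· · ·│·│· ·│ │
├─────┼─┼─╴ │ │
│     │ │· ·│ │
├───┐ ╵ │ ┌─┘ │
│· ·│   │·│   │
│ ╶─┴───┘ └─┐ │
│· · · · · ·│ │
└───────────┴─┘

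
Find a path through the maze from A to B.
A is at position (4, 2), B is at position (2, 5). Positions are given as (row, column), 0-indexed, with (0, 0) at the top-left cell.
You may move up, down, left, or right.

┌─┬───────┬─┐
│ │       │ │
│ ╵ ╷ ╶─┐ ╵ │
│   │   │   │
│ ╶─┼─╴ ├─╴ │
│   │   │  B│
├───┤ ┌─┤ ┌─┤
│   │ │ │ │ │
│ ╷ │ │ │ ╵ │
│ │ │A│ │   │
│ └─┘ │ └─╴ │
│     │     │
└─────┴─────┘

Finding the shortest path from (4, 2) to (2, 5):
Path length: 11 steps
Directions: up → up → right → up → left → up → right → right → down → right → down

Solution:

┌─┬───────┬─┐
│ │  ↱ → ↓│ │
│ ╵ ╷ ╶─┐ ╵ │
│   │↑ ↰│↳ ↓│
│ ╶─┼─╴ ├─╴ │
│   │↱ ↑│  B│
├───┤ ┌─┤ ┌─┤
│   │↑│ │ │ │
│ ╷ │ │ │ ╵ │
│ │ │A│ │   │
│ └─┘ │ └─╴ │
│     │     │
└─────┴─────┘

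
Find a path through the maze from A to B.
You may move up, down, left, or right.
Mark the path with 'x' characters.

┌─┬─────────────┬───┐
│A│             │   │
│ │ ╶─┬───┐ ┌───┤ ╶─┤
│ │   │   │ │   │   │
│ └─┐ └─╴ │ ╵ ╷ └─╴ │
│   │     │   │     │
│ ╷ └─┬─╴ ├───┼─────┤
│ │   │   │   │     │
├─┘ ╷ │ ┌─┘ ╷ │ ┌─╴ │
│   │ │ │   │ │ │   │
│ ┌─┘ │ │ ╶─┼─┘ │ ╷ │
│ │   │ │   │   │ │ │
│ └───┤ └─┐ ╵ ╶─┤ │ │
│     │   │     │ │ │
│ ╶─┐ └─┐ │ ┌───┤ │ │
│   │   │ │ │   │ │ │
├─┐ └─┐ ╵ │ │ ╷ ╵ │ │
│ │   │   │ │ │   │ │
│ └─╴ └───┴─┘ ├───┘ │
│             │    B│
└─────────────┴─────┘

Finding the shortest path through the maze:
Path length: 32 steps
Directions: down → down → right → down → down → left → down → down → down → right → down → right → down → right → right → right → right → up → up → right → down → right → up → up → up → up → right → down → down → down → down → down

Solution:

┌─┬─────────────┬───┐
│A│             │   │
│ │ ╶─┬───┐ ┌───┤ ╶─┤
│x│   │   │ │   │   │
│ └─┐ └─╴ │ ╵ ╷ └─╴ │
│x x│     │   │     │
│ ╷ └─┬─╴ ├───┼─────┤
│ │x  │   │   │     │
├─┘ ╷ │ ┌─┘ ╷ │ ┌─╴ │
│x x│ │ │   │ │ │x x│
│ ┌─┘ │ │ ╶─┼─┘ │ ╷ │
│x│   │ │   │   │x│x│
│ └───┤ └─┐ ╵ ╶─┤ │ │
│x    │   │     │x│x│
│ ╶─┐ └─┐ │ ┌───┤ │ │
│x x│   │ │ │x x│x│x│
├─┐ └─┐ ╵ │ │ ╷ ╵ │ │
│ │x x│   │ │x│x x│x│
│ └─╴ └───┴─┘ ├───┘ │
│    x x x x x│    B│
└─────────────┴─────┘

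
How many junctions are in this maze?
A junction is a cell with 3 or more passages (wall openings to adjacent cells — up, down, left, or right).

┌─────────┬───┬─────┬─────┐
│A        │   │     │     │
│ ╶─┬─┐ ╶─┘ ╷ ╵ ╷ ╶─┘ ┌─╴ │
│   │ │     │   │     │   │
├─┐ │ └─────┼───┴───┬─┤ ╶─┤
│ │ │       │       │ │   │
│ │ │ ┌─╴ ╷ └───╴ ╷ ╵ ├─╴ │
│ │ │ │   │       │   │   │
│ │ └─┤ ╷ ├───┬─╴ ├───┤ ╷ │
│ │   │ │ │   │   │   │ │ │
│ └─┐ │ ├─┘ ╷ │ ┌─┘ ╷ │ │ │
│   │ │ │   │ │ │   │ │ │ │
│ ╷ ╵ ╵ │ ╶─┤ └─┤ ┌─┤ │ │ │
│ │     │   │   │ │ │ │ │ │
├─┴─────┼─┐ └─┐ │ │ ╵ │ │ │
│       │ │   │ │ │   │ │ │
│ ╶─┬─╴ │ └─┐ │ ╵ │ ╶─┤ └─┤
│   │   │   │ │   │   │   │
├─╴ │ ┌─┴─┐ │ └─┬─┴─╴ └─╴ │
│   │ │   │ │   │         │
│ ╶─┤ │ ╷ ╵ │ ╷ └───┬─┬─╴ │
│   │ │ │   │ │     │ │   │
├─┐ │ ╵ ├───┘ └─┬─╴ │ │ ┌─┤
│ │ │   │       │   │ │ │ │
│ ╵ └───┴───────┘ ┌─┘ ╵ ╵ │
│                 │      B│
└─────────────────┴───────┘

Checking each cell for number of passages:

Junctions found (3+ passages):
  (0, 3): 3 passages
  (0, 8): 3 passages
  (2, 2): 3 passages
  (2, 4): 3 passages
  (2, 8): 3 passages
  (3, 4): 3 passages
  (3, 8): 3 passages
  (3, 12): 3 passages
  (5, 0): 3 passages
  (6, 2): 3 passages
  (7, 9): 3 passages
  (9, 6): 3 passages
  (9, 10): 3 passages
  (9, 12): 3 passages
  (11, 6): 3 passages
  (12, 1): 3 passages
  (12, 10): 3 passages
  (12, 11): 3 passages
Total junctions: 18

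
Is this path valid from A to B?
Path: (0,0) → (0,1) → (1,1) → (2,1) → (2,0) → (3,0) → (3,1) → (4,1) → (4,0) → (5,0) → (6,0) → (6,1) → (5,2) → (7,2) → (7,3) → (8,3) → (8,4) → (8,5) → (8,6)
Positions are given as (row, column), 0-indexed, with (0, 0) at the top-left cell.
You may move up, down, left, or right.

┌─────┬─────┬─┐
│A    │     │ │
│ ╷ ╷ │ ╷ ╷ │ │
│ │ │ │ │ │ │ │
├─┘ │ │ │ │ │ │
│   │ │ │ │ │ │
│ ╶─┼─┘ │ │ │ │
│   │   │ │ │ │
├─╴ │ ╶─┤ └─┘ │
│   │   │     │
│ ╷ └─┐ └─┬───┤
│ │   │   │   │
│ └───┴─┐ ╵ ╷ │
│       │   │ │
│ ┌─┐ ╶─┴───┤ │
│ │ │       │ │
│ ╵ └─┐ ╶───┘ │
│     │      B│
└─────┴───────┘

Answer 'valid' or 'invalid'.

Checking path validity:
Result: Invalid move at step 12: cannot move from (6, 1) to (5, 2).

invalid

Correct solution:

┌─────┬─────┬─┐
│A ↓  │     │ │
│ ╷ ╷ │ ╷ ╷ │ │
│ │↓│ │ │ │ │ │
├─┘ │ │ │ │ │ │
│↓ ↲│ │ │ │ │ │
│ ╶─┼─┘ │ │ │ │
│↳ ↓│   │ │ │ │
├─╴ │ ╶─┤ └─┘ │
│↓ ↲│   │     │
│ ╷ └─┐ └─┬───┤
│↓│   │   │   │
│ └───┴─┐ ╵ ╷ │
│↳ → ↓  │   │ │
│ ┌─┐ ╶─┴───┤ │
│ │ │↳ ↓    │ │
│ ╵ └─┐ ╶───┘ │
│     │↳ → → B│
└─────┴───────┘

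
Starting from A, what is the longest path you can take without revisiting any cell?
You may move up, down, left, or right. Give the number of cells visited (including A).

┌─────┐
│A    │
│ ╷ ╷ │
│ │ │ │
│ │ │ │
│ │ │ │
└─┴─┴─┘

Finding longest simple path using DFS:
Start: (0, 0)
Longest path visits 5 cells
Path: A → right → right → down → down

Solution:

┌─────┐
│A → ↓│
│ ╷ ╷ │
│ │ │↓│
│ │ │ │
│ │ │B│
└─┴─┴─┘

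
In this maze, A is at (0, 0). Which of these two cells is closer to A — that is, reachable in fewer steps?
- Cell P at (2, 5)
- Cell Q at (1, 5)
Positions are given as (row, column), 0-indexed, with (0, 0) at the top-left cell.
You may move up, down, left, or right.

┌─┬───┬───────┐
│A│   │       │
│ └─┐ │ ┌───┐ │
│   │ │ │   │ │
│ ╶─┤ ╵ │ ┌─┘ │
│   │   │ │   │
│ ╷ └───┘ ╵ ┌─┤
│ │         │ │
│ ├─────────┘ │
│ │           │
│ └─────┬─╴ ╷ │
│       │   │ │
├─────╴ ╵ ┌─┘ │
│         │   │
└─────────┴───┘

Shortest path A → P at (2, 5): 9 steps
Shortest path A → Q at (1, 5): 10 steps

P is closer (9 steps vs 10 steps).

Path to P:

┌─┬───┬───────┐
│A│   │       │
│ └─┐ │ ┌───┐ │
│↓  │ │ │   │ │
│ ╶─┤ ╵ │ ┌─┘ │
│↳ ↓│   │ │P  │
│ ╷ └───┘ ╵ ┌─┤
│ │↳ → → → ↑│ │
│ ├─────────┘ │
│ │           │
│ └─────┬─╴ ╷ │
│       │   │ │
├─────╴ ╵ ┌─┘ │
│         │   │
└─────────┴───┘

Path to Q:

┌─┬───┬───────┐
│A│   │       │
│ └─┐ │ ┌───┐ │
│↓  │ │ │↱ Q│ │
│ ╶─┤ ╵ │ ┌─┘ │
│↳ ↓│   │↑│   │
│ ╷ └───┘ ╵ ┌─┤
│ │↳ → → ↑  │ │
│ ├─────────┘ │
│ │           │
│ └─────┬─╴ ╷ │
│       │   │ │
├─────╴ ╵ ┌─┘ │
│         │   │
└─────────┴───┘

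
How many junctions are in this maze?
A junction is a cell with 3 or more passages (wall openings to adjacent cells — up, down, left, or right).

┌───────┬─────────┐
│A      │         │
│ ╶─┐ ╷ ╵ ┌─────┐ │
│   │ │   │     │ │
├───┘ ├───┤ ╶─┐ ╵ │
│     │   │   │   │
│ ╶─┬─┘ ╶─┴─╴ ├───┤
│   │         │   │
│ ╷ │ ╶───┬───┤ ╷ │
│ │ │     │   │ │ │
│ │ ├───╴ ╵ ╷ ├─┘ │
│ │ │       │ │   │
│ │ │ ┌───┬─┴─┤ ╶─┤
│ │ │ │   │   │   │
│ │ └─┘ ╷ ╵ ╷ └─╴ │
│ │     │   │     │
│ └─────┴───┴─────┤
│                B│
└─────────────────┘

Checking each cell for number of passages:

Junctions found (3+ passages):
  (0, 2): 3 passages
  (3, 0): 3 passages
  (3, 3): 3 passages
  (5, 4): 3 passages
Total junctions: 4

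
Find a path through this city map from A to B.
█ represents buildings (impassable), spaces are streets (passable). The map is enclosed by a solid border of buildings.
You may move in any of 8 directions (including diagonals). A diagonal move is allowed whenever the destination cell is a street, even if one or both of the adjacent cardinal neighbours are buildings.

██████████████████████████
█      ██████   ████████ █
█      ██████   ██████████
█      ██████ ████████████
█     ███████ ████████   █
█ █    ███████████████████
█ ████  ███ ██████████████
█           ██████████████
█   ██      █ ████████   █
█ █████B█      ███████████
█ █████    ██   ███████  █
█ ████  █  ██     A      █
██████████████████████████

Finding the shortest path from A to B:
Movement: 8-directional
Path length: 11 steps
Directions: left → left → left → left → up-left → up-left → left → left → left → up-left → down-left

Solution:

██████████████████████████
█      ██████   ████████ █
█      ██████   ██████████
█      ██████ ████████████
█     ███████ ████████   █
█ █    ███████████████████
█ ████  ███ ██████████████
█           ██████████████
█   ██  ↙   █ ████████   █
█ █████B█↖←←←  ███████████
█ █████    ██↖  ███████  █
█ ████  █  ██ ↖←←←A      █
██████████████████████████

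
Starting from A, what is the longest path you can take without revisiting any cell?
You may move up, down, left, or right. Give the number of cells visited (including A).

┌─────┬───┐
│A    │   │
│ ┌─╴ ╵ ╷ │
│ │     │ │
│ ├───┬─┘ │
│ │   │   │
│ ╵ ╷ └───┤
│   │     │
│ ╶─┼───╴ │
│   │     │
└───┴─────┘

Finding longest simple path using DFS:
Start: (0, 0)
Longest path visits 13 cells
Path: A → down → down → down → right → up → right → down → right → right → down → left → left

Solution:

┌─────┬───┐
│A    │   │
│ ┌─╴ ╵ ╷ │
│↓│     │ │
│ ├───┬─┘ │
│↓│↱ ↓│   │
│ ╵ ╷ └───┤
│↳ ↑│↳ → ↓│
│ ╶─┼───╴ │
│   │B ← ↲│
└───┴─────┘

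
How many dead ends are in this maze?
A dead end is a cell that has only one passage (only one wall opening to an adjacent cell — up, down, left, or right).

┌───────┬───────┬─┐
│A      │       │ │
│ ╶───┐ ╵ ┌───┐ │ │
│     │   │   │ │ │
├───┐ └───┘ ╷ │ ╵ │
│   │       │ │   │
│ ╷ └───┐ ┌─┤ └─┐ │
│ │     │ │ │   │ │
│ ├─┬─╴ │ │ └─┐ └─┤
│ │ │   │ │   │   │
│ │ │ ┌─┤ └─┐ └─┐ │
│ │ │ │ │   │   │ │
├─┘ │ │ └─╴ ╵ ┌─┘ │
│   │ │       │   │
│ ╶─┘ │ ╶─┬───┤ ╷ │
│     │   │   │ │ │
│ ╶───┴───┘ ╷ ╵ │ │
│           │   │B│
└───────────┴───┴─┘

Checking each cell for number of passages:

Dead ends found at positions:
  (0, 8)
  (3, 5)
  (3, 8)
  (4, 1)
  (5, 0)
  (5, 3)
  (5, 7)
  (7, 4)
  (8, 8)
Total dead ends: 9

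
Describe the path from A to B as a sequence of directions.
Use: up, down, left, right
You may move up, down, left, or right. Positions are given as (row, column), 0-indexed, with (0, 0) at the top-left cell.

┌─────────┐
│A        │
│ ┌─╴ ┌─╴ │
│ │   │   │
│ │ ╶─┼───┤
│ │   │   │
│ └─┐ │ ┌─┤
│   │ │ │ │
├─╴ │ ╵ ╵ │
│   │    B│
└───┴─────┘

Finding the path and converting it to directions:
Path through cells: (0,0) → (0,1) → (0,2) → (1,2) → (1,1) → (2,1) → (2,2) → (3,2) → (4,2) → (4,3) → (4,4)
Directions: right, right, down, left, down, right, down, down, right, right

Solution:

┌─────────┐
│A → ↓    │
│ ┌─╴ ┌─╴ │
│ │↓ ↲│   │
│ │ ╶─┼───┤
│ │↳ ↓│   │
│ └─┐ │ ┌─┤
│   │↓│ │ │
├─╴ │ ╵ ╵ │
│   │↳ → B│
└───┴─────┘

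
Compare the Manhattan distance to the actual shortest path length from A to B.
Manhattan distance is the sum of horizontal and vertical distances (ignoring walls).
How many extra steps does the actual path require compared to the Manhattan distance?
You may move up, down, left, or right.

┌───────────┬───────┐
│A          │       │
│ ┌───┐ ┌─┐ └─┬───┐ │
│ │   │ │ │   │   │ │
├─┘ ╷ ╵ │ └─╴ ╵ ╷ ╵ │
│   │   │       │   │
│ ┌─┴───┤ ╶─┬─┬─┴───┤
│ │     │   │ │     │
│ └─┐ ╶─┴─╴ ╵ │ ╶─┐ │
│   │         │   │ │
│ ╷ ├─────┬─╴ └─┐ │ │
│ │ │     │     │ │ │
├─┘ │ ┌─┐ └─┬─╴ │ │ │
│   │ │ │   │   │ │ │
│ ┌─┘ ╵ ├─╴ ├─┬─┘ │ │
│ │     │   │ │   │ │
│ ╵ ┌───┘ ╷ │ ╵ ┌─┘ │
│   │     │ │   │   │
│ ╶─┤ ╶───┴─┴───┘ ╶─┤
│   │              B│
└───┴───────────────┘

Manhattan distance: |9 - 0| + |9 - 0| = 18
Actual path length: 40
Extra steps: 40 - 18 = 22

Solution:

┌───────────┬───────┐
│A → → ↓    │       │
│ ┌───┐ ┌─┐ └─┬───┐ │
│ │↓ ↰│↓│ │   │   │ │
├─┘ ╷ ╵ │ └─╴ ╵ ╷ ╵ │
│↓ ↲│↑ ↲│       │   │
│ ┌─┴───┤ ╶─┬─┬─┴───┤
│↓│     │   │ │     │
│ └─┐ ╶─┴─╴ ╵ │ ╶─┐ │
│↳ ↓│         │   │ │
│ ╷ ├─────┬─╴ └─┐ │ │
│ │↓│↱ → ↓│     │ │ │
├─┘ │ ┌─┐ └─┬─╴ │ │ │
│↓ ↲│↑│ │↳ ↓│   │ │ │
│ ┌─┘ ╵ ├─╴ ├─┬─┘ │ │
│↓│↱ ↑  │↓ ↲│ │   │ │
│ ╵ ┌───┘ ╷ │ ╵ ┌─┘ │
│↳ ↑│↓ ← ↲│ │   │   │
│ ╶─┤ ╶───┴─┴───┘ ╶─┤
│   │↳ → → → → → → B│
└───┴───────────────┘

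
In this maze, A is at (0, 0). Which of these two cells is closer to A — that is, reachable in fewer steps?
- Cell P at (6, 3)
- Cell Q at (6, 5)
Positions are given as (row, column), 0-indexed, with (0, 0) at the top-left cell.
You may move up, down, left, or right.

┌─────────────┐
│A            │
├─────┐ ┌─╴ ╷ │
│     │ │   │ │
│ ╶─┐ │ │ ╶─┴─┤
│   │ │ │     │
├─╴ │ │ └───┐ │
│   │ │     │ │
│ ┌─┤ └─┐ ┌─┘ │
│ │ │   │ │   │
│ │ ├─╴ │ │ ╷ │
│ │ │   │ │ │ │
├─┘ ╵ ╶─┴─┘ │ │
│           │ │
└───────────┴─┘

Shortest path A → P at (6, 3): 17 steps
Shortest path A → Q at (6, 5): 15 steps

Q is closer (15 steps vs 17 steps).

Path to P:

┌─────────────┐
│A → → → → ↓  │
├─────┐ ┌─╴ ╷ │
│     │ │↓ ↲│ │
│ ╶─┐ │ │ ╶─┴─┤
│   │ │ │↳ → ↓│
├─╴ │ │ └───┐ │
│   │ │     │↓│
│ ┌─┤ └─┐ ┌─┘ │
│ │ │   │ │↓ ↲│
│ │ ├─╴ │ │ ╷ │
│ │ │   │ │↓│ │
├─┘ ╵ ╶─┴─┘ │ │
│      P ← ↲│ │
└───────────┴─┘

Path to Q:

┌─────────────┐
│A → → → → ↓  │
├─────┐ ┌─╴ ╷ │
│     │ │↓ ↲│ │
│ ╶─┐ │ │ ╶─┴─┤
│   │ │ │↳ → ↓│
├─╴ │ │ └───┐ │
│   │ │     │↓│
│ ┌─┤ └─┐ ┌─┘ │
│ │ │   │ │↓ ↲│
│ │ ├─╴ │ │ ╷ │
│ │ │   │ │↓│ │
├─┘ ╵ ╶─┴─┘ │ │
│          Q│ │
└───────────┴─┘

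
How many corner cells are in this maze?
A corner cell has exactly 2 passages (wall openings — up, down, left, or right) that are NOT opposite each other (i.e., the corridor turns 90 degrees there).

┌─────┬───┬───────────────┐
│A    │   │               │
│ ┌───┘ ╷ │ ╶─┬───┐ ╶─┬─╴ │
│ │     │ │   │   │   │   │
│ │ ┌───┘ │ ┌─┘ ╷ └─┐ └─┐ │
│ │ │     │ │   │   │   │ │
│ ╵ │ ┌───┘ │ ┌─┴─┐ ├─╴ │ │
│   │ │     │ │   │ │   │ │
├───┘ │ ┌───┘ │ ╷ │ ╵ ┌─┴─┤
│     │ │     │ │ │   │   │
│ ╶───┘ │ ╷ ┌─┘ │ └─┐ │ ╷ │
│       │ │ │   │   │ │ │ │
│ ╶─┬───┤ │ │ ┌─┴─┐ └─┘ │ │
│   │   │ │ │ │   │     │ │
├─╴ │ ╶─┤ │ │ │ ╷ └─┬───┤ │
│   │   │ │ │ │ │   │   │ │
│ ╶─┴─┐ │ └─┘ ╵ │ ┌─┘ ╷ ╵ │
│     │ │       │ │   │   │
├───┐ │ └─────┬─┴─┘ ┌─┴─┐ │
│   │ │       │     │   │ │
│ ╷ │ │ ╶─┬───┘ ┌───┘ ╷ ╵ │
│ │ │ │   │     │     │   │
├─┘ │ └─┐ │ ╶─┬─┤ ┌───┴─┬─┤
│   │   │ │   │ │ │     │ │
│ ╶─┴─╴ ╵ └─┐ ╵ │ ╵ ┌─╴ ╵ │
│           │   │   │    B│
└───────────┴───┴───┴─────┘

Counting corner cells (2 non-opposite passages):
Total corners: 87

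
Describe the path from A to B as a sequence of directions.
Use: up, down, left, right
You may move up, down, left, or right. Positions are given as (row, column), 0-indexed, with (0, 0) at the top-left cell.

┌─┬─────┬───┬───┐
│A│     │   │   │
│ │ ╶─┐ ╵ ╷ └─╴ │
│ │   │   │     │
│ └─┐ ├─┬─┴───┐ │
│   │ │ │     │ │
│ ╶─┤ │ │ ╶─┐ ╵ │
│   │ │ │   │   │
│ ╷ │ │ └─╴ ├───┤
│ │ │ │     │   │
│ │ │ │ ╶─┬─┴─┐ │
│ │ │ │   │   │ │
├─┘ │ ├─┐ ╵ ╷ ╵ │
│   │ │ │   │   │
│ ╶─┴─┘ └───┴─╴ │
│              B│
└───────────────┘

Finding the path and converting it to directions:
Path through cells: (0,0) → (1,0) → (2,0) → (3,0) → (3,1) → (4,1) → (5,1) → (6,1) → (6,0) → (7,0) → (7,1) → (7,2) → (7,3) → (7,4) → (7,5) → (7,6) → (7,7)
Directions: down, down, down, right, down, down, down, left, down, right, right, right, right, right, right, right

Solution:

┌─┬─────┬───┬───┐
│A│     │   │   │
│ │ ╶─┐ ╵ ╷ └─╴ │
│↓│   │   │     │
│ └─┐ ├─┬─┴───┐ │
│↓  │ │ │     │ │
│ ╶─┤ │ │ ╶─┐ ╵ │
│↳ ↓│ │ │   │   │
│ ╷ │ │ └─╴ ├───┤
│ │↓│ │     │   │
│ │ │ │ ╶─┬─┴─┐ │
│ │↓│ │   │   │ │
├─┘ │ ├─┐ ╵ ╷ ╵ │
│↓ ↲│ │ │   │   │
│ ╶─┴─┘ └───┴─╴ │
│↳ → → → → → → B│
└───────────────┘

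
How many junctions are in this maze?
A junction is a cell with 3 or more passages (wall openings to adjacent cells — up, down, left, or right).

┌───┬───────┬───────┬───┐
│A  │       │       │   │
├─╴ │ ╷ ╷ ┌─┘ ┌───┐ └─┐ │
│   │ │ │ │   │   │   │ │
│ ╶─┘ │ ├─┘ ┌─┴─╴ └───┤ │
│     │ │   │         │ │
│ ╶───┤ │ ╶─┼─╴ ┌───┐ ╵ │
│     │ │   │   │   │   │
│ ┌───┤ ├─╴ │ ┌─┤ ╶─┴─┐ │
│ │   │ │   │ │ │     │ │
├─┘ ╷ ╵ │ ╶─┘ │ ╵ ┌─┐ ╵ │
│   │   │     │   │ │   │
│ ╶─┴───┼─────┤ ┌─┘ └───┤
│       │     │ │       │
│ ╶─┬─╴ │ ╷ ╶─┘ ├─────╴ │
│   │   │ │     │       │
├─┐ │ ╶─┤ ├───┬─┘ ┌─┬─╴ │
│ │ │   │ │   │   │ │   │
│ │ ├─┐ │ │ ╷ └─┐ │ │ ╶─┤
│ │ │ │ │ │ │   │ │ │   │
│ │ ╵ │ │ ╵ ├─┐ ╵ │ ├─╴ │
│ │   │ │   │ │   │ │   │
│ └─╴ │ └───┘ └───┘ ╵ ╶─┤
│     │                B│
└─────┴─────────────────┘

Checking each cell for number of passages:

Junctions found (3+ passages):
  (0, 3): 3 passages
  (0, 4): 3 passages
  (2, 0): 3 passages
  (2, 7): 3 passages
  (2, 8): 3 passages
  (3, 0): 3 passages
  (3, 11): 3 passages
  (4, 8): 3 passages
  (5, 7): 3 passages
  (6, 0): 3 passages
  (6, 5): 3 passages
  (6, 9): 3 passages
  (7, 11): 3 passages
  (8, 8): 3 passages
  (10, 2): 3 passages
  (11, 6): 3 passages
  (11, 9): 3 passages
  (11, 10): 3 passages
Total junctions: 18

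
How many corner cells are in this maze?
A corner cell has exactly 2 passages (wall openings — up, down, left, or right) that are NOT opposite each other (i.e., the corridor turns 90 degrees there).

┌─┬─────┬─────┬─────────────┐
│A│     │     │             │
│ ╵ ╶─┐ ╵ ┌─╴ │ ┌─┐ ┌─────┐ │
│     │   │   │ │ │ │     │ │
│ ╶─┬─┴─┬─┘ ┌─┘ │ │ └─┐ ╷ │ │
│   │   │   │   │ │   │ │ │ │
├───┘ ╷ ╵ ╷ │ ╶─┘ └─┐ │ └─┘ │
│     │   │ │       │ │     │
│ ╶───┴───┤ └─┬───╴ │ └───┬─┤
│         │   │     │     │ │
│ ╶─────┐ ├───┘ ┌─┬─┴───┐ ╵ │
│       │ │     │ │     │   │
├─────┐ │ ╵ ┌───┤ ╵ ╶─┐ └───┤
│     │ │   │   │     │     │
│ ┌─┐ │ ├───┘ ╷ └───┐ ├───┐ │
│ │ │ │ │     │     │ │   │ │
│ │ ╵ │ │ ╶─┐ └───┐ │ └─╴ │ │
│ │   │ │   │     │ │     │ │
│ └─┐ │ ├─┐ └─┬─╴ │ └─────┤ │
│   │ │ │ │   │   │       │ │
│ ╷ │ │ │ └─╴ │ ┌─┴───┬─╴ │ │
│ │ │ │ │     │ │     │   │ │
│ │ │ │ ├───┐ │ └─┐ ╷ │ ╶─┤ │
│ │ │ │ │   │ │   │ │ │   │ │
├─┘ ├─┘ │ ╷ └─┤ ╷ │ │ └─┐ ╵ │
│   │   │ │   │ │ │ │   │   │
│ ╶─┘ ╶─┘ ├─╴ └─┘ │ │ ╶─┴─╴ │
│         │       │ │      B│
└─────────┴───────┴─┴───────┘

Counting corner cells (2 non-opposite passages):
Total corners: 90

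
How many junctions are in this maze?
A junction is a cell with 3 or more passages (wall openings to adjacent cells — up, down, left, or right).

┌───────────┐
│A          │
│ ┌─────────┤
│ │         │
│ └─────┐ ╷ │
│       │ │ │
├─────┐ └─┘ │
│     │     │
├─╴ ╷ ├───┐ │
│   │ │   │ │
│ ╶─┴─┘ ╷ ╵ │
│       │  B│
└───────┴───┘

Checking each cell for number of passages:

Junctions found (3+ passages):
  (1, 4): 3 passages
  (3, 1): 3 passages
  (3, 5): 3 passages
Total junctions: 3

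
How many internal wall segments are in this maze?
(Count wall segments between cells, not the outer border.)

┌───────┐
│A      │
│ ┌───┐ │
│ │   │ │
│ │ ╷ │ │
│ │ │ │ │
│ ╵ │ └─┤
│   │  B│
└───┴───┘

Counting internal wall segments:
Total internal walls: 9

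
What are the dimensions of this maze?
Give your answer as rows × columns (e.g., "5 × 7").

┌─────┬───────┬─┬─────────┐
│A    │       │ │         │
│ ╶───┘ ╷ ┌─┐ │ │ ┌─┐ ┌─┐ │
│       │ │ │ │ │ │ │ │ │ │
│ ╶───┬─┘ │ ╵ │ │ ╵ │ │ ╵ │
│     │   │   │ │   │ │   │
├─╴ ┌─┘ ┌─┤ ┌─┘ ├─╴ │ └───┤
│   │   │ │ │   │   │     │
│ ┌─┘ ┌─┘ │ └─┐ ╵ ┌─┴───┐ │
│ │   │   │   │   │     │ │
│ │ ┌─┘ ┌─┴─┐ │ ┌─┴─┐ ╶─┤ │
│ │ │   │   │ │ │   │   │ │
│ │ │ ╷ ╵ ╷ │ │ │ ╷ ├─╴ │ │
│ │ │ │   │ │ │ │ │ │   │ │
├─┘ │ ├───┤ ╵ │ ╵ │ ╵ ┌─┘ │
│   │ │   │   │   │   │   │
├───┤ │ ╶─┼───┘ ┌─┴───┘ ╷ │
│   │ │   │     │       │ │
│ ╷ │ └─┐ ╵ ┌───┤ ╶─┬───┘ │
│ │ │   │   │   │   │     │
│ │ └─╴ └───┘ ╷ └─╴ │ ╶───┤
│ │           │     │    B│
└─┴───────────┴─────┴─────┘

Counting the maze dimensions:
Rows (vertical): 11
Columns (horizontal): 13
Dimensions: 11 × 13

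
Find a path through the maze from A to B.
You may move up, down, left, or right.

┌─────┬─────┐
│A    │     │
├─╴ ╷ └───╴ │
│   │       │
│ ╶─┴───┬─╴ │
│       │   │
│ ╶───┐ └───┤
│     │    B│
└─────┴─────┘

Finding the shortest path through the maze:
Path length: 10 steps
Directions: right → down → left → down → right → right → right → down → right → right

Solution:

┌─────┬─────┐
│A ↓  │     │
├─╴ ╷ └───╴ │
│↓ ↲│       │
│ ╶─┴───┬─╴ │
│↳ → → ↓│   │
│ ╶───┐ └───┤
│     │↳ → B│
└─────┴─────┘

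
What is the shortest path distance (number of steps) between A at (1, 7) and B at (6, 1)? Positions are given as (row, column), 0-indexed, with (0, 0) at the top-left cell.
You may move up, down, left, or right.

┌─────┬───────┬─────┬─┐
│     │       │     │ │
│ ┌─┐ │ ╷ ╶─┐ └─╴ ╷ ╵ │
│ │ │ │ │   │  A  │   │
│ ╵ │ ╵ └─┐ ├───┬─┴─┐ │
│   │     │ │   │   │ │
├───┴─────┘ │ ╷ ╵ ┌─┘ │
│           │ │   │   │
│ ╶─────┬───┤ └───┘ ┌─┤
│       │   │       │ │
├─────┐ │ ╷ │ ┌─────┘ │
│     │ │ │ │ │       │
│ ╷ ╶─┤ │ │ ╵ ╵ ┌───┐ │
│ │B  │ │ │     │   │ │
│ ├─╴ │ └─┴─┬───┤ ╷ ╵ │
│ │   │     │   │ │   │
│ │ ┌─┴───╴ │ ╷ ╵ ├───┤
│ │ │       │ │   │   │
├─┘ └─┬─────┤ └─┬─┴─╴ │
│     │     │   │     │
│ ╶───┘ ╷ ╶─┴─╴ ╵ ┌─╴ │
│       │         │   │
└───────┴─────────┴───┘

Finding path from (1, 7) to (6, 1):
Path: (1,7) → (1,8) → (0,8) → (0,9) → (1,9) → (1,10) → (2,10) → (3,10) → (3,9) → (4,9) → (4,8) → (4,7) → (4,6) → (5,6) → (6,6) → (6,7) → (5,7) → (5,8) → (5,9) → (5,10) → (6,10) → (7,10) → (7,9) → (6,9) → (6,8) → (7,8) → (8,8) → (8,7) → (7,7) → (7,6) → (8,6) → (9,6) → (9,7) → (10,7) → (10,6) → (10,5) → (10,4) → (9,4) → (9,3) → (10,3) → (10,2) → (10,1) → (10,0) → (9,0) → (9,1) → (8,1) → (7,1) → (7,2) → (6,2) → (6,1)
Distance: 49 steps

Solution:

┌─────┬───────┬─────┬─┐
│     │       │  ↱ ↓│ │
│ ┌─┐ │ ╷ ╶─┐ └─╴ ╷ ╵ │
│ │ │ │ │   │  A ↑│↳ ↓│
│ ╵ │ ╵ └─┐ ├───┬─┴─┐ │
│   │     │ │   │   │↓│
├───┴─────┘ │ ╷ ╵ ┌─┘ │
│           │ │   │↓ ↲│
│ ╶─────┬───┤ └───┘ ┌─┤
│       │   │↓ ← ← ↲│ │
├─────┐ │ ╷ │ ┌─────┘ │
│     │ │ │ │↓│↱ → → ↓│
│ ╷ ╶─┤ │ │ ╵ ╵ ┌───┐ │
│ │B ↰│ │ │  ↳ ↑│↓ ↰│↓│
│ ├─╴ │ └─┴─┬───┤ ╷ ╵ │
│ │↱ ↑│     │↓ ↰│↓│↑ ↲│
│ │ ┌─┴───╴ │ ╷ ╵ ├───┤
│ │↑│       │↓│↑ ↲│   │
├─┘ └─┬─────┤ └─┬─┴─╴ │
│↱ ↑  │↓ ↰  │↳ ↓│     │
│ ╶───┘ ╷ ╶─┴─╴ ╵ ┌─╴ │
│↑ ← ← ↲│↑ ← ← ↲  │   │
└───────┴─────────┴───┘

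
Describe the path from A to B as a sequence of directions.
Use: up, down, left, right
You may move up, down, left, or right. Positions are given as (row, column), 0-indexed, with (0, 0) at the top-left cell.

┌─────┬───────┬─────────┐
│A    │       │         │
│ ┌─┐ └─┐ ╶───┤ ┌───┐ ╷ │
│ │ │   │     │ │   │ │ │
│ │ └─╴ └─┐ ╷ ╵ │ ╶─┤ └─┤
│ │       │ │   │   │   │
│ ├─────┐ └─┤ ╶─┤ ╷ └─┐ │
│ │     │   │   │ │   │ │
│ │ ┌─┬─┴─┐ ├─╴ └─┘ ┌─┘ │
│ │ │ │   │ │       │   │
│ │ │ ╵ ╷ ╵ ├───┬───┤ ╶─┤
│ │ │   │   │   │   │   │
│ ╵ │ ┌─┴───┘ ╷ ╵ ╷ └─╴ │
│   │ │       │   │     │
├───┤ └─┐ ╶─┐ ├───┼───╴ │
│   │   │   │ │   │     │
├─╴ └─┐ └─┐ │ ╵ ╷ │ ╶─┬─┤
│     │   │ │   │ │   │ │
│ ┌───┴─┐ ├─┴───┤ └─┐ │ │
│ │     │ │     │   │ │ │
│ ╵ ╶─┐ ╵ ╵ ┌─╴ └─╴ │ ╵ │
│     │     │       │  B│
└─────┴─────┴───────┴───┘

Finding the path and converting it to directions:
Path through cells: (0,0) → (0,1) → (0,2) → (1,2) → (1,3) → (2,3) → (2,4) → (3,4) → (3,5) → (4,5) → (5,5) → (5,4) → (4,4) → (4,3) → (5,3) → (5,2) → (6,2) → (7,2) → (7,3) → (8,3) → (8,4) → (9,4) → (10,4) → (10,5) → (9,5) → (9,6) → (9,7) → (10,7) → (10,8) → (10,9) → (9,9) → (9,8) → (8,8) → (7,8) → (7,7) → (8,7) → (8,6) → (7,6) → (6,6) → (5,6) → (5,7) → (6,7) → (6,8) → (5,8) → (5,9) → (6,9) → (6,10) → (6,11) → (7,11) → (7,10) → (7,9) → (8,9) → (8,10) → (9,10) → (10,10) → (10,11)
Directions: right, right, down, right, down, right, down, right, down, down, left, up, left, down, left, down, down, right, down, right, down, down, right, up, right, right, down, right, right, up, left, up, up, left, down, left, up, up, up, right, down, right, up, right, down, right, right, down, left, left, down, right, down, down, right

Solution:

┌─────┬───────┬─────────┐
│A → ↓│       │         │
│ ┌─┐ └─┐ ╶───┤ ┌───┐ ╷ │
│ │ │↳ ↓│     │ │   │ │ │
│ │ └─╴ └─┐ ╷ ╵ │ ╶─┤ └─┤
│ │    ↳ ↓│ │   │   │   │
│ ├─────┐ └─┤ ╶─┤ ╷ └─┐ │
│ │     │↳ ↓│   │ │   │ │
│ │ ┌─┬─┴─┐ ├─╴ └─┘ ┌─┘ │
│ │ │ │↓ ↰│↓│       │   │
│ │ │ ╵ ╷ ╵ ├───┬───┤ ╶─┤
│ │ │↓ ↲│↑ ↲│↱ ↓│↱ ↓│   │
│ ╵ │ ┌─┴───┘ ╷ ╵ ╷ └─╴ │
│   │↓│      ↑│↳ ↑│↳ → ↓│
├───┤ └─┐ ╶─┐ ├───┼───╴ │
│   │↳ ↓│   │↑│↓ ↰│↓ ← ↲│
├─╴ └─┐ └─┐ │ ╵ ╷ │ ╶─┬─┤
│     │↳ ↓│ │↑ ↲│↑│↳ ↓│ │
│ ┌───┴─┐ ├─┴───┤ └─┐ │ │
│ │     │↓│↱ → ↓│↑ ↰│↓│ │
│ ╵ ╶─┐ ╵ ╵ ┌─╴ └─╴ │ ╵ │
│     │  ↳ ↑│  ↳ → ↑│↳ B│
└─────┴─────┴───────┴───┘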